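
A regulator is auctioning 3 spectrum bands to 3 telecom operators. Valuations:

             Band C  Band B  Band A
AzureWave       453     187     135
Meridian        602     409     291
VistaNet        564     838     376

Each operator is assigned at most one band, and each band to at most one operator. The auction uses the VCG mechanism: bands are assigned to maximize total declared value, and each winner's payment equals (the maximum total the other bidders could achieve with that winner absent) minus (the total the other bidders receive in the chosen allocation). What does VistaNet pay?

VistaNet pays $118M.

Efficient allocation: AzureWave→Band C ($453M), Meridian→Band A ($291M), VistaNet→Band B ($838M); total welfare W = $1582M.
VistaNet receives Band B at value $838M, so the others get W − 838 = $744M.
Without VistaNet: best allocation of the remaining 2 bidders over all 3 bands is AzureWave→Band C ($453M), Meridian→Band B ($409M), total $862M.
VCG payment = (others' best without VistaNet) − (others' welfare with VistaNet) = 862 − 744 = $118M.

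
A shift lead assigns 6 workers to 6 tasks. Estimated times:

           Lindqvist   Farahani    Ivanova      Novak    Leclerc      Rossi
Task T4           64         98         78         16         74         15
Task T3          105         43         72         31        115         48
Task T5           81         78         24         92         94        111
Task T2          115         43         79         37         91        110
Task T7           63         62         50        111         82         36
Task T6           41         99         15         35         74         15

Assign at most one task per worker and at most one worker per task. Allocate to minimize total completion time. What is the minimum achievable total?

Minimum total: 236 min

Treat this as an assignment problem: match each worker to one task.
Optimal: Lindqvist→Task T6 (41 min), Farahani→Task T2 (43 min), Ivanova→Task T5 (24 min), Novak→Task T3 (31 min), Leclerc→Task T7 (82 min), Rossi→Task T4 (15 min) — total 41+43+24+31+82+15 = 236 min.
Min-entry greedy (repeatedly take the single cheapest remaining cell) gives 261 min, worse by 25.
Swapping Leclerc↔Lindqvist (Leclerc→Task T6 74 min, Lindqvist→Task T7 63 min) adds 14.
Checked against all permutations: 236 min is optimal.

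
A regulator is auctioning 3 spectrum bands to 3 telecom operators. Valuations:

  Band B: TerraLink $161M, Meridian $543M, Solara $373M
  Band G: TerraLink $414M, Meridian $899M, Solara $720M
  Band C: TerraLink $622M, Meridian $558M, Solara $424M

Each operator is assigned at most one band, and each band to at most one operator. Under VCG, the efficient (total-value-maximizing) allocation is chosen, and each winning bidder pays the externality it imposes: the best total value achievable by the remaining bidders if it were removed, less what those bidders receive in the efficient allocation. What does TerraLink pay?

TerraLink pays $51M.

Efficient allocation: TerraLink→Band C ($622M), Meridian→Band G ($899M), Solara→Band B ($373M); total welfare W = $1894M.
TerraLink receives Band C at value $622M, so the others get W − 622 = $1272M.
Without TerraLink: best allocation of the remaining 2 bidders over all 3 bands is Meridian→Band G ($899M), Solara→Band C ($424M), total $1323M.
VCG payment = (others' best without TerraLink) − (others' welfare with TerraLink) = 1323 − 1272 = $51M.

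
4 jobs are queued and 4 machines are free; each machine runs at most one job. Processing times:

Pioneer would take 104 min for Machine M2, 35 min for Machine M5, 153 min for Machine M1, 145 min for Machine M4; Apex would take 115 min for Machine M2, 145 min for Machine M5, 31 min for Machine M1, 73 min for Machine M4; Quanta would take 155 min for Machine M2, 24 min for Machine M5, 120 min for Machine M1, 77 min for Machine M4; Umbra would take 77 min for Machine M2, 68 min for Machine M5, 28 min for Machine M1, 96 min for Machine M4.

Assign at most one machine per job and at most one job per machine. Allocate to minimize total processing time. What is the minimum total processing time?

Minimum total: 220 min

Optimal: Pioneer→Machine M5 (35 min), Apex→Machine M1 (31 min), Quanta→Machine M4 (77 min), Umbra→Machine M2 (77 min) — total 35+31+77+77 = 220 min.
Min-entry greedy (repeatedly take the single cheapest remaining cell) gives 229 min, worse by 9.
Next-best assignment: Pioneer→Machine M2, Apex→Machine M4, Quanta→Machine M5, Umbra→Machine M1 = 229 min.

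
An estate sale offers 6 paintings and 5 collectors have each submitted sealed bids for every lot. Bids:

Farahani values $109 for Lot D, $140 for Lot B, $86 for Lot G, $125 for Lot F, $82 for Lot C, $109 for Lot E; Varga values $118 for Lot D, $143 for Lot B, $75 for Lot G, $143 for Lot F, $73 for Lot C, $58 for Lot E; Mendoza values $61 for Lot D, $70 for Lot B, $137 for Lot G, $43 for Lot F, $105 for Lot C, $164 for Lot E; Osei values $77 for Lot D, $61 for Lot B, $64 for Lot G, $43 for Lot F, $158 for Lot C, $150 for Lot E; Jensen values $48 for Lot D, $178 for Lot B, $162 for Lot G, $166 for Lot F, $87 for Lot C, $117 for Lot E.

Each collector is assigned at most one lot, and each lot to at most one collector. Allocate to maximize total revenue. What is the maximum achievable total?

Max total: $767

Optimal: Farahani→Lot B ($140), Varga→Lot F ($143), Mendoza→Lot E ($164), Osei→Lot C ($158), Jensen→Lot G ($162) — total 140+143+164+158+162 = $767.
Column-greedy (each lot in turn goes to its best remaining collector) gives $716, worse by 51.
Swapping Jensen↔Varga (Jensen→Lot F $166, Varga→Lot G $75) loses 64.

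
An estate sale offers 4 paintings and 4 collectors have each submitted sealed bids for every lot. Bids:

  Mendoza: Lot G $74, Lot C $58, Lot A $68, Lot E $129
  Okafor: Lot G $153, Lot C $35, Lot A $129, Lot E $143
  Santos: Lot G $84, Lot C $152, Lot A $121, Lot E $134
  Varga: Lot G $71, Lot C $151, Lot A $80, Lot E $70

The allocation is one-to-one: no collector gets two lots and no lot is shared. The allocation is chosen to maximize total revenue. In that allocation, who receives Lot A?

Santos receives Lot A.

This is the linear assignment problem.
Optimal: Mendoza→Lot E ($129), Okafor→Lot G ($153), Santos→Lot A ($121), Varga→Lot C ($151) — total 129+153+121+151 = $554.
Max-entry greedy (repeatedly take the single best remaining cell) gives $514, worse by 40.
Next-best assignment: Mendoza→Lot E, Okafor→Lot G, Santos→Lot C, Varga→Lot A = $514.
Swapping Okafor↔Santos (Okafor→Lot A $129, Santos→Lot G $84) loses 61.
Santos's own top lot is Lot C ($152), but forcing Santos→Lot C and reassigning the rest optimally gives only $514 — worse by 40.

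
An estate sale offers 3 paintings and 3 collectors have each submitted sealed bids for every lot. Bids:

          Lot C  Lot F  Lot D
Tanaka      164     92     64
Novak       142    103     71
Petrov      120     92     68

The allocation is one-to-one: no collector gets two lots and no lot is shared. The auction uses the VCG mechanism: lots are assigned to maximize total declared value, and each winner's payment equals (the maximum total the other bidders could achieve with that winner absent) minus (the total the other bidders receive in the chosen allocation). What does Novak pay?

Efficient allocation: Tanaka→Lot C ($164), Novak→Lot F ($103), Petrov→Lot D ($68); total welfare W = $335.
Novak receives Lot F at value $103, so the others get W − 103 = $232.
Without Novak: best allocation of the remaining 2 bidders over all 3 lots is Tanaka→Lot C ($164), Petrov→Lot F ($92), total $256.
VCG payment = (others' best without Novak) − (others' welfare with Novak) = 256 − 232 = $24.

Novak pays $24.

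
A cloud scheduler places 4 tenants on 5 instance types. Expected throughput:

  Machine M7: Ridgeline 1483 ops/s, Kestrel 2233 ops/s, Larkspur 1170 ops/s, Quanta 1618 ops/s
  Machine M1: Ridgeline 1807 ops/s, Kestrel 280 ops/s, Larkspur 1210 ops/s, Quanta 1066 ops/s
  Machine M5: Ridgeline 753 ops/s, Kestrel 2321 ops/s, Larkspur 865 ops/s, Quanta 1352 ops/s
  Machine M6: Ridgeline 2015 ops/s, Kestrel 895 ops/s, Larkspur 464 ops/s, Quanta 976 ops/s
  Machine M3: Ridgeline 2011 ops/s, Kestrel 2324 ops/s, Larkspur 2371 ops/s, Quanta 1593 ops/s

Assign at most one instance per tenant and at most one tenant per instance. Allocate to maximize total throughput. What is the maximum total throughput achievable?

This is a one-to-one assignment (maximum-weight bipartite matching).
Optimal: Ridgeline→Machine M6 (2015 ops/s), Kestrel→Machine M5 (2321 ops/s), Larkspur→Machine M3 (2371 ops/s), Quanta→Machine M7 (1618 ops/s) — total 2015+2321+2371+1618 = 8325 ops/s.
Row-greedy (each tenant in turn takes its best remaining instance) gives 7167 ops/s, worse by 1158.

Max total: 8325 ops/s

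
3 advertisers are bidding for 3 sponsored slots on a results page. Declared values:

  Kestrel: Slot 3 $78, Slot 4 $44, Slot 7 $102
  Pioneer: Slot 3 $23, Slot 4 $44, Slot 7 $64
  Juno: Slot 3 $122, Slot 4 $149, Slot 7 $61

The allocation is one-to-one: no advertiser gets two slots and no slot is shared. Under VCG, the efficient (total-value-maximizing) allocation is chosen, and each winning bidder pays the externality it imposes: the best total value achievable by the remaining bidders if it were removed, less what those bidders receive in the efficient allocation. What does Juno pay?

Efficient allocation: Kestrel→Slot 3 ($78), Pioneer→Slot 7 ($64), Juno→Slot 4 ($149); total welfare W = $291.
Juno receives Slot 4 at value $149, so the others get W − 149 = $142.
Without Juno: best allocation of the remaining 2 bidders over all 3 slots is Kestrel→Slot 7 ($102), Pioneer→Slot 4 ($44), total $146.
VCG payment = (others' best without Juno) − (others' welfare with Juno) = 146 − 142 = $4.

Juno pays $4.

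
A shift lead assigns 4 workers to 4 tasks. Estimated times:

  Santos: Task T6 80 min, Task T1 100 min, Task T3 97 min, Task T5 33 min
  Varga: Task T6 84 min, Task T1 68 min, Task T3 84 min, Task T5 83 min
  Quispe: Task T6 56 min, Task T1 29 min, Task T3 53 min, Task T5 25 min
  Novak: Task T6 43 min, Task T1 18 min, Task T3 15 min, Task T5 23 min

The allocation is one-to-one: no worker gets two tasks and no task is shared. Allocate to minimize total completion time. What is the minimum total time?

This is the linear assignment problem.
Optimal: Santos→Task T5 (33 min), Varga→Task T6 (84 min), Quispe→Task T1 (29 min), Novak→Task T3 (15 min) — total 33+84+29+15 = 161 min.
Column-greedy (each task in turn goes to its cheapest remaining worker) gives 189 min, worse by 28.
Next-best assignment: Santos→Task T5, Varga→Task T1, Quispe→Task T6, Novak→Task T3 = 172 min.
Swapping Quispe↔Novak (Quispe→Task T3 53 min, Novak→Task T1 18 min) adds 27.
Checked against all permutations: 161 min is optimal.

Minimum total: 161 min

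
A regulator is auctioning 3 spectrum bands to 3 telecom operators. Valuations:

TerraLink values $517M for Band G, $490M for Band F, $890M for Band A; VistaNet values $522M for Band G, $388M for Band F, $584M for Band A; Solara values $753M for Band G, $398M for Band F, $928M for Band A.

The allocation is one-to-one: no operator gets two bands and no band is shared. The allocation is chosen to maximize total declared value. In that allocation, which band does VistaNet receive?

This is a one-to-one assignment (maximum-weight bipartite matching).
Optimal: TerraLink→Band A ($890M), VistaNet→Band F ($388M), Solara→Band G ($753M) — total 890+388+753 = $2031M.
Swapping Solara↔VistaNet (Solara→Band F $398M, VistaNet→Band G $522M) loses 221.
VistaNet's own top band is Band A ($584M), but forcing VistaNet→Band A and reassigning the rest optimally gives only $1827M — worse by 204.

VistaNet receives Band F.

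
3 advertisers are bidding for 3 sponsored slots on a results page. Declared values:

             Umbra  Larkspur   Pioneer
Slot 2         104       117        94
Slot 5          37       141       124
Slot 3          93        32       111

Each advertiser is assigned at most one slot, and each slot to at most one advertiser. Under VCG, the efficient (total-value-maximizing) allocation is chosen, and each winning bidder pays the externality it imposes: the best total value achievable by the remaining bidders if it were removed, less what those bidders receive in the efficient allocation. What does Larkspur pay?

Efficient allocation: Umbra→Slot 2 ($104), Larkspur→Slot 5 ($141), Pioneer→Slot 3 ($111); total welfare W = $356.
Larkspur receives Slot 5 at value $141, so the others get W − 141 = $215.
Without Larkspur: best allocation of the remaining 2 bidders over all 3 slots is Umbra→Slot 2 ($104), Pioneer→Slot 5 ($124), total $228.
VCG payment = (others' best without Larkspur) − (others' welfare with Larkspur) = 228 − 215 = $13.

Larkspur pays $13.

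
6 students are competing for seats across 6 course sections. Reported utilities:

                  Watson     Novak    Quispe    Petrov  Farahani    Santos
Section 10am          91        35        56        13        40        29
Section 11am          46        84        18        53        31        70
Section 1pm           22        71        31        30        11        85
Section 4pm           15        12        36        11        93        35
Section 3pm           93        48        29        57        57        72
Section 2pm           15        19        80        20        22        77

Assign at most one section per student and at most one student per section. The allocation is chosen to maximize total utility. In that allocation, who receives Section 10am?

Watson receives Section 10am.

Optimal: Watson→Section 10am (91 points), Novak→Section 11am (84 points), Quispe→Section 2pm (80 points), Petrov→Section 3pm (57 points), Farahani→Section 4pm (93 points), Santos→Section 1pm (85 points) — total 91+84+80+57+93+85 = 490 points.
Next-best assignment: Watson→Section 10am, Novak→Section 1pm, Quispe→Section 2pm, Petrov→Section 3pm, Farahani→Section 4pm, Santos→Section 11am = 462 points.
Every other assignment is strictly worse.
Watson's own top section is Section 3pm (93 points), but forcing Watson→Section 3pm and reassigning the rest optimally gives only 448 points — worse by 42.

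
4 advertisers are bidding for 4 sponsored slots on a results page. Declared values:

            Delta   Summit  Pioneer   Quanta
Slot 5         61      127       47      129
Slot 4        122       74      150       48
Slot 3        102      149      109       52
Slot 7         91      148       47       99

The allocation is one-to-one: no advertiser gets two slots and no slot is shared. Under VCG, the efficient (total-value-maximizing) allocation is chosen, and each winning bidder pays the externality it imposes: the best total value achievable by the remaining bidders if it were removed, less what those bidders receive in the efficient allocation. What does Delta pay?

Efficient allocation: Delta→Slot 3 ($102), Summit→Slot 7 ($148), Pioneer→Slot 4 ($150), Quanta→Slot 5 ($129); total welfare W = $529.
Delta receives Slot 3 at value $102, so the others get W − 102 = $427.
Without Delta: best allocation of the remaining 3 bidders over all 4 slots is Summit→Slot 3 ($149), Pioneer→Slot 4 ($150), Quanta→Slot 5 ($129), total $428.
VCG payment = (others' best without Delta) − (others' welfare with Delta) = 428 − 427 = $1.

Delta pays $1.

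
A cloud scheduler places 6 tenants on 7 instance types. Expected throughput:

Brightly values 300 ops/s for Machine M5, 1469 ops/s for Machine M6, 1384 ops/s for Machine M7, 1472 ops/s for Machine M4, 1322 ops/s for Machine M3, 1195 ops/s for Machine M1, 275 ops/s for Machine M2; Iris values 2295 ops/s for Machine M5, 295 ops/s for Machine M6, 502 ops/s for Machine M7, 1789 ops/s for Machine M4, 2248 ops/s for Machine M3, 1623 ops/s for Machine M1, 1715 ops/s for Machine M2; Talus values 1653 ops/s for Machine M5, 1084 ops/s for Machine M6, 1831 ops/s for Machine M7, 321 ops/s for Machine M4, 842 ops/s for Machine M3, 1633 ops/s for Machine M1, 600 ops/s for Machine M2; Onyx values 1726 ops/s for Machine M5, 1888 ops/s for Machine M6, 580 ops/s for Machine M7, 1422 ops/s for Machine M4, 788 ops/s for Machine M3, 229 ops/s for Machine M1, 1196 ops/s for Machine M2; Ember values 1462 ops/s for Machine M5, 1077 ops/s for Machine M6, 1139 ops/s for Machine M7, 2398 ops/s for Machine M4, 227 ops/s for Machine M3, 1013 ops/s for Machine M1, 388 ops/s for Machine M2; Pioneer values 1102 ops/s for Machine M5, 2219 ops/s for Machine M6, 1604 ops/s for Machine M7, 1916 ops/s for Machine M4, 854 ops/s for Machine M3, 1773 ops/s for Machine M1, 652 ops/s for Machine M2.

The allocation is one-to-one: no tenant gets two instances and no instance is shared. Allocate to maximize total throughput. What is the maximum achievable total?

Max total: 11617 ops/s

This is the linear assignment problem.
Optimal: Brightly→Machine M1 (1195 ops/s), Iris→Machine M3 (2248 ops/s), Talus→Machine M7 (1831 ops/s), Onyx→Machine M5 (1726 ops/s), Ember→Machine M4 (2398 ops/s), Pioneer→Machine M6 (2219 ops/s) — total 1195+2248+1831+1726+2398+2219 = 11617 ops/s.
Row-greedy (each tenant in turn takes its best remaining instance) gives 9353 ops/s, worse by 2264.
Swapping Iris↔Brightly (Iris→Machine M1 1623 ops/s, Brightly→Machine M3 1322 ops/s) loses 498.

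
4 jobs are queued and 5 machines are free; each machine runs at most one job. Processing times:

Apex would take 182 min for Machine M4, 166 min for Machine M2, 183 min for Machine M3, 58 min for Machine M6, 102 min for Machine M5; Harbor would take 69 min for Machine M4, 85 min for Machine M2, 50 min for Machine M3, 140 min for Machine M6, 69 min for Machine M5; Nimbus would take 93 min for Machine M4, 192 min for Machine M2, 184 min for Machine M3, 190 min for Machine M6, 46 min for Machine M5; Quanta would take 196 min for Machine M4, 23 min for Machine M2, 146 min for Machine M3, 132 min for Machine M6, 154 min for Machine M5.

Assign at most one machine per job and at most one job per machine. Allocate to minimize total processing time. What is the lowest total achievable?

Treat this as an assignment problem: match each job to one machine.
Optimal: Apex→Machine M6 (58 min), Harbor→Machine M3 (50 min), Nimbus→Machine M5 (46 min), Quanta→Machine M2 (23 min) — total 58+50+46+23 = 177 min.
Column-greedy (each machine in turn goes to its cheapest remaining job) gives 465 min, worse by 288.
Every other assignment is strictly worse.

Min total: 177 min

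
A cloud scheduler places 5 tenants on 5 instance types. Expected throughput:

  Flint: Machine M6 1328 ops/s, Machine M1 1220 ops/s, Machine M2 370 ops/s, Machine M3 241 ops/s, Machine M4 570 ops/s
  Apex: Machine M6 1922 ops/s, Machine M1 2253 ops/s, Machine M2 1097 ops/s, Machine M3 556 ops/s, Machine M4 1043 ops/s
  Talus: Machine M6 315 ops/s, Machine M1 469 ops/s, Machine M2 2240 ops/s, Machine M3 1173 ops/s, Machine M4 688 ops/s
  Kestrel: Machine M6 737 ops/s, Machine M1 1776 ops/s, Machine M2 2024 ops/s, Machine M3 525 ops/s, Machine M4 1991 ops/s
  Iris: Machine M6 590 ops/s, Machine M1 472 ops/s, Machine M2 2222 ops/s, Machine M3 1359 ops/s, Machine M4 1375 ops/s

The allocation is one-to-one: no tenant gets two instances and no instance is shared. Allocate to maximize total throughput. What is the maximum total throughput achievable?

Maximum total: 9171 ops/s

Optimal: Flint→Machine M6 (1328 ops/s), Apex→Machine M1 (2253 ops/s), Talus→Machine M2 (2240 ops/s), Kestrel→Machine M4 (1991 ops/s), Iris→Machine M3 (1359 ops/s) — total 1328+2253+2240+1991+1359 = 9171 ops/s.
Column-greedy (each instance in turn goes to its best remaining tenant) gives 7867 ops/s, worse by 1304.
Next-best assignment: Flint→Machine M6, Apex→Machine M1, Talus→Machine M3, Kestrel→Machine M4, Iris→Machine M2 = 8967 ops/s.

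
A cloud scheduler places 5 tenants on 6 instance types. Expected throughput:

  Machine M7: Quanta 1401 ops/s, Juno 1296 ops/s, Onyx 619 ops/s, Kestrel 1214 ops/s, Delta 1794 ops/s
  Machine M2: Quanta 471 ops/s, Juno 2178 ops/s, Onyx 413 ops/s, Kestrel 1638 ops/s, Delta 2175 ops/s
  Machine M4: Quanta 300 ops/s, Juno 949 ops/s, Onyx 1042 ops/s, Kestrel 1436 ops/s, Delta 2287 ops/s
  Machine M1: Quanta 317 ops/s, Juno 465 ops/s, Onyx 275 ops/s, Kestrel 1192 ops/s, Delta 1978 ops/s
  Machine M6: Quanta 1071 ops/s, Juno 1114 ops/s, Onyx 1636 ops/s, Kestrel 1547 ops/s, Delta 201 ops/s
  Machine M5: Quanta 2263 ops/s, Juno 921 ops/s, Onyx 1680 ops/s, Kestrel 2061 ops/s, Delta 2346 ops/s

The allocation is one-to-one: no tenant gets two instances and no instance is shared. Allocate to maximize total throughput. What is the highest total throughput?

Max total: 9578 ops/s

This is a one-to-one assignment (maximum-weight bipartite matching).
Optimal: Quanta→Machine M5 (2263 ops/s), Juno→Machine M2 (2178 ops/s), Onyx→Machine M6 (1636 ops/s), Kestrel→Machine M7 (1214 ops/s), Delta→Machine M4 (2287 ops/s) — total 2263+2178+1636+1214+2287 = 9578 ops/s.
Max-entry greedy (repeatedly take the single best remaining cell) gives 8997 ops/s, worse by 581.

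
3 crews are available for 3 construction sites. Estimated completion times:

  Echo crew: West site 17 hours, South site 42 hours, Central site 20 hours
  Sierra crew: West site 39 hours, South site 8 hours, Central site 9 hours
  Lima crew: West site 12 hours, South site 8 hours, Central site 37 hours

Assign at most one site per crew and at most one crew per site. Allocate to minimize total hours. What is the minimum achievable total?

Minimum total: 34 hours

This is the linear assignment problem.
Optimal: Echo crew→West site (17 hours), Sierra crew→Central site (9 hours), Lima crew→South site (8 hours) — total 17+9+8 = 34 hours.
Row-greedy (each crew in turn takes its cheapest remaining site) gives 62 hours, worse by 28.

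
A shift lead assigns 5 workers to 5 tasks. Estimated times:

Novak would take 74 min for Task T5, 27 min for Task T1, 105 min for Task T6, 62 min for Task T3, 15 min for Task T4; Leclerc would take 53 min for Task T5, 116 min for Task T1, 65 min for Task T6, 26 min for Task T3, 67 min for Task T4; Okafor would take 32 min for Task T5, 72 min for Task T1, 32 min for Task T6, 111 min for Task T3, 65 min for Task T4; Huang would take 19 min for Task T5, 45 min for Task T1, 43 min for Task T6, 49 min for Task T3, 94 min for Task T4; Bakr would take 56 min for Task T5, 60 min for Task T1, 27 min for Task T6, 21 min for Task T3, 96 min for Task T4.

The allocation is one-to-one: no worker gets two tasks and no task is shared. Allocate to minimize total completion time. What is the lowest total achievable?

Optimal: Novak→Task T4 (15 min), Leclerc→Task T3 (26 min), Okafor→Task T5 (32 min), Huang→Task T1 (45 min), Bakr→Task T6 (27 min) — total 15+26+32+45+27 = 145 min.
Row-greedy (each worker in turn takes its cheapest remaining task) gives 176 min, worse by 31.
Next-best assignment: Novak→Task T4, Leclerc→Task T3, Okafor→Task T6, Huang→Task T5, Bakr→Task T1 = 152 min.
Swapping Leclerc↔Novak (Leclerc→Task T4 67 min, Novak→Task T3 62 min) adds 88.
No other one-to-one assignment undercuts 145 min.

Min total: 145 min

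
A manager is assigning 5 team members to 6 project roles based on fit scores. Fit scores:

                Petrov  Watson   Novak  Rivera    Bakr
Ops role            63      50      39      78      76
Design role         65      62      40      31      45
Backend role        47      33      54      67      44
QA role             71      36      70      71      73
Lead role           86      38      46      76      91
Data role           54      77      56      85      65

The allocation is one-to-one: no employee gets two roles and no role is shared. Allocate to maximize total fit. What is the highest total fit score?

Max total: 381 pts

This is the linear assignment problem.
Optimal: Petrov→Design role (65 pts), Watson→Data role (77 pts), Novak→QA role (70 pts), Rivera→Ops role (78 pts), Bakr→Lead role (91 pts) — total 65+77+70+78+91 = 381 pts.
Max-entry greedy (repeatedly take the single best remaining cell) gives 363 pts, worse by 18.
Every other assignment is strictly worse.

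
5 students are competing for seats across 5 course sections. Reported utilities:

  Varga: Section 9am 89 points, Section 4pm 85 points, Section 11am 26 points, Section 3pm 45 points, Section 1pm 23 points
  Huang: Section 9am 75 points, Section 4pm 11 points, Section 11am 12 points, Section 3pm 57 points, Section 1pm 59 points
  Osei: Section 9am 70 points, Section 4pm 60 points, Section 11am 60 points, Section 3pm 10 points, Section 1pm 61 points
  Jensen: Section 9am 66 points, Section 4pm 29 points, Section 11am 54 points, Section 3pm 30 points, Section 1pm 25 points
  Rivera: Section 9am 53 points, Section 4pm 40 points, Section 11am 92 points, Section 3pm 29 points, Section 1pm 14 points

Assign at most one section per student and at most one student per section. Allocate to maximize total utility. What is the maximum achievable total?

Max total: 361 points

Optimal: Varga→Section 4pm (85 points), Huang→Section 3pm (57 points), Osei→Section 1pm (61 points), Jensen→Section 9am (66 points), Rivera→Section 11am (92 points) — total 85+57+61+66+92 = 361 points.
Column-greedy (each section in turn goes to its best remaining student) gives 323 points, worse by 38.
Next-best assignment: Varga→Section 4pm, Huang→Section 9am, Osei→Section 1pm, Jensen→Section 3pm, Rivera→Section 11am = 343 points.
No other one-to-one assignment exceeds 361 points.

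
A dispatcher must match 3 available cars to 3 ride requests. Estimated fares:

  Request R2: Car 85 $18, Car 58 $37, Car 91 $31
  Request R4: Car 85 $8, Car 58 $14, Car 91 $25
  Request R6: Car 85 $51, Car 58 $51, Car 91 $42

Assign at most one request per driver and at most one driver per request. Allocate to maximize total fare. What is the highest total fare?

Maximum total: $113

This is a one-to-one assignment (maximum-weight bipartite matching).
Optimal: Car 85→Request R6 ($51), Car 58→Request R2 ($37), Car 91→Request R4 ($25) — total 51+37+25 = $113.
Checked against all permutations: $113 is optimal.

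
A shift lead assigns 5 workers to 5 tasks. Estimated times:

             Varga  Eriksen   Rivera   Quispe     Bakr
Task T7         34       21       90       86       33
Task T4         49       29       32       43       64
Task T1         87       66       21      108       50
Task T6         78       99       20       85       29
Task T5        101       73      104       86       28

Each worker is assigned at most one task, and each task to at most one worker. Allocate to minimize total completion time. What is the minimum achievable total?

This is a one-to-one assignment (minimum-cost bipartite matching).
Optimal: Varga→Task T7 (34 min), Eriksen→Task T1 (66 min), Rivera→Task T6 (20 min), Quispe→Task T4 (43 min), Bakr→Task T5 (28 min) — total 34+66+20+43+28 = 191 min.
Row-greedy (each worker in turn takes its cheapest remaining task) gives 219 min, worse by 28.

Minimum total: 191 min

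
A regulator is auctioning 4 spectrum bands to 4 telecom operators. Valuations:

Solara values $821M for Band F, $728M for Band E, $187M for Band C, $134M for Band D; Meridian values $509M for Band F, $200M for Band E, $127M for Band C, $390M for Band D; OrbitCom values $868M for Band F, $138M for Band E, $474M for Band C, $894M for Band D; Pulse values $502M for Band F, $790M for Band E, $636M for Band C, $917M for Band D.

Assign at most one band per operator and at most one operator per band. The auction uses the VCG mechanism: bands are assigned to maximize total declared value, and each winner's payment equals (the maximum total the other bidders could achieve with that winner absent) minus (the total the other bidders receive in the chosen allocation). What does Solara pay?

Solara pays $154M.

Efficient allocation: Solara→Band E ($728M), Meridian→Band F ($509M), OrbitCom→Band D ($894M), Pulse→Band C ($636M); total welfare W = $2767M.
Solara receives Band E at value $728M, so the others get W − 728 = $2039M.
Without Solara: best allocation of the remaining 3 bidders over all 4 bands is Meridian→Band F ($509M), OrbitCom→Band D ($894M), Pulse→Band E ($790M), total $2193M.
VCG payment = (others' best without Solara) − (others' welfare with Solara) = 2193 − 2039 = $154M.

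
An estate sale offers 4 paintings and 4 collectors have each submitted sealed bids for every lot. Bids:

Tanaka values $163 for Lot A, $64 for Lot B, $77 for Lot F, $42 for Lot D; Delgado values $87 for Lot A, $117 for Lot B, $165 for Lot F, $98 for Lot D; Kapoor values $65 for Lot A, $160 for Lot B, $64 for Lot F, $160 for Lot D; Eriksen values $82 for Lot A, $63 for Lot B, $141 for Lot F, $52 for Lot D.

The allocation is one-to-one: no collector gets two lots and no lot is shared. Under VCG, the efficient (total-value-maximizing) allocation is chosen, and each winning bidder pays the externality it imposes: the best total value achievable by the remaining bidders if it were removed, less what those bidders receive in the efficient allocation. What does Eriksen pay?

Efficient allocation: Tanaka→Lot A ($163), Delgado→Lot B ($117), Kapoor→Lot D ($160), Eriksen→Lot F ($141); total welfare W = $581.
Eriksen receives Lot F at value $141, so the others get W − 141 = $440.
Without Eriksen: best allocation of the remaining 3 bidders over all 4 lots is Tanaka→Lot A ($163), Delgado→Lot F ($165), Kapoor→Lot B ($160), total $488.
VCG payment = (others' best without Eriksen) − (others' welfare with Eriksen) = 488 − 440 = $48.

Eriksen pays $48.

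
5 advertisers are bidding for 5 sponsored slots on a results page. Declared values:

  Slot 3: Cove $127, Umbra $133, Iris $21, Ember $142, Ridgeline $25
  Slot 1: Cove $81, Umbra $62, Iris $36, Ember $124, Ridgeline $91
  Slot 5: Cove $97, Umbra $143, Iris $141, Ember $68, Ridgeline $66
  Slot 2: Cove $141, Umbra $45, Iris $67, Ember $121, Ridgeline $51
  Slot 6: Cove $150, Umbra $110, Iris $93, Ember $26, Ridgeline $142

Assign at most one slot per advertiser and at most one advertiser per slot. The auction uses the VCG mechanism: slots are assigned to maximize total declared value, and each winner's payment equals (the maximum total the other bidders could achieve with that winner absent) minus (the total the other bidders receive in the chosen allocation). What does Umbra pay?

Umbra pays $18.

Efficient allocation: Cove→Slot 2 ($141), Umbra→Slot 3 ($133), Iris→Slot 5 ($141), Ember→Slot 1 ($124), Ridgeline→Slot 6 ($142); total welfare W = $681.
Umbra receives Slot 3 at value $133, so the others get W − 133 = $548.
Without Umbra: best allocation of the remaining 4 bidders over all 5 slots is Cove→Slot 2 ($141), Iris→Slot 5 ($141), Ember→Slot 3 ($142), Ridgeline→Slot 6 ($142), total $566.
VCG payment = (others' best without Umbra) − (others' welfare with Umbra) = 566 − 548 = $18.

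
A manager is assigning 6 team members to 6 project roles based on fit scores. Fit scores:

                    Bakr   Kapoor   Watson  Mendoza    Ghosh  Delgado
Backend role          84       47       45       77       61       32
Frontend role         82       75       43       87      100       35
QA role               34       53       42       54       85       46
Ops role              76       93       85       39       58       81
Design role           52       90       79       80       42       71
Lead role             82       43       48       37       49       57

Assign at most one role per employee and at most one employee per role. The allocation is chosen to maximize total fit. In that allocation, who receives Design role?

Optimal: Bakr→Backend role (84 pts), Kapoor→Design role (90 pts), Watson→Ops role (85 pts), Mendoza→Frontend role (87 pts), Ghosh→QA role (85 pts), Delgado→Lead role (57 pts) — total 84+90+85+87+85+57 = 488 pts.
Max-entry greedy (repeatedly take the single best remaining cell) gives 456 pts, worse by 32.
No other one-to-one assignment exceeds 488 pts.
Kapoor's own top role is Ops role (93 pts), but forcing Kapoor→Ops role and reassigning the rest optimally gives only 485 pts — worse by 3.

Kapoor receives Design role.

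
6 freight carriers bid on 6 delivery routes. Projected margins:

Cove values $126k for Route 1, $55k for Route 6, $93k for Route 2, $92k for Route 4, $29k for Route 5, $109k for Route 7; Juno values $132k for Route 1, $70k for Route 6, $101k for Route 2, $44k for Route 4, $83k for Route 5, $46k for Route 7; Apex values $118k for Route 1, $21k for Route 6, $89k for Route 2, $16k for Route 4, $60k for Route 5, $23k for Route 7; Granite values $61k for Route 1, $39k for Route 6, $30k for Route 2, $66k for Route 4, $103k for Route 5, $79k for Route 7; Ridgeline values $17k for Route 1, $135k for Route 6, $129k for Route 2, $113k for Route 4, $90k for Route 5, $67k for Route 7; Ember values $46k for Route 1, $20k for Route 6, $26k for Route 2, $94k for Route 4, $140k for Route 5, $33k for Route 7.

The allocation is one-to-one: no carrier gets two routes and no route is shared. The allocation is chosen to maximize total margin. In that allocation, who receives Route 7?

Cove receives Route 7.

Optimal: Cove→Route 7 ($109k), Juno→Route 1 ($132k), Apex→Route 2 ($89k), Granite→Route 4 ($66k), Ridgeline→Route 6 ($135k), Ember→Route 5 ($140k) — total 109+132+89+66+135+140 = $671k.
Row-greedy (each carrier in turn takes its best remaining route) gives $595k, worse by 76.
No other one-to-one assignment exceeds $671k.
Cove's own top route is Route 1 ($126k), but forcing Cove→Route 1 and reassigning the rest optimally gives only $617k — worse by 54.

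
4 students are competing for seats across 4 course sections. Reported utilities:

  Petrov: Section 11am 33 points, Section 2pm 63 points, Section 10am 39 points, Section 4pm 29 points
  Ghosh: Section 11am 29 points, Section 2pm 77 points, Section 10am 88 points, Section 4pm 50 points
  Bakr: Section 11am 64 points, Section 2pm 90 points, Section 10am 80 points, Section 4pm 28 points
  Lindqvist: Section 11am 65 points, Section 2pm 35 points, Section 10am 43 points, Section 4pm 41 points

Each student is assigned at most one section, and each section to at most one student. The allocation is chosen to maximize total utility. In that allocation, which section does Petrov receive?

Petrov receives Section 4pm.

Treat this as an assignment problem: match each student to one section.
Optimal: Petrov→Section 4pm (29 points), Ghosh→Section 10am (88 points), Bakr→Section 2pm (90 points), Lindqvist→Section 11am (65 points) — total 29+88+90+65 = 272 points.
Row-greedy (each student in turn takes its best remaining section) gives 256 points, worse by 16.
Next-best assignment: Petrov→Section 2pm, Ghosh→Section 4pm, Bakr→Section 10am, Lindqvist→Section 11am = 258 points.
Petrov's own top section is Section 2pm (63 points), but forcing Petrov→Section 2pm and reassigning the rest optimally gives only 258 points — worse by 14.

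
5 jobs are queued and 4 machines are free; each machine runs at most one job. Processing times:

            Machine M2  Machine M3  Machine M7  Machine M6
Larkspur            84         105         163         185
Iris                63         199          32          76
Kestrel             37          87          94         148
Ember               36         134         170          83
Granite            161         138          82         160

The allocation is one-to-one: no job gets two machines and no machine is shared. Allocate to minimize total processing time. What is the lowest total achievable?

Minimum total: 257 min

Optimal: Kestrel→Machine M2 (37 min), Larkspur→Machine M3 (105 min), Iris→Machine M7 (32 min), Ember→Machine M6 (83 min) — total 37+105+32+83 = 257 min.
Row-greedy (each job in turn takes its cheapest remaining machine) gives 286 min, worse by 29.
Next-best assignment: Ember→Machine M2, Kestrel→Machine M3, Granite→Machine M7, Iris→Machine M6 = 281 min.
No other one-to-one assignment undercuts 257 min.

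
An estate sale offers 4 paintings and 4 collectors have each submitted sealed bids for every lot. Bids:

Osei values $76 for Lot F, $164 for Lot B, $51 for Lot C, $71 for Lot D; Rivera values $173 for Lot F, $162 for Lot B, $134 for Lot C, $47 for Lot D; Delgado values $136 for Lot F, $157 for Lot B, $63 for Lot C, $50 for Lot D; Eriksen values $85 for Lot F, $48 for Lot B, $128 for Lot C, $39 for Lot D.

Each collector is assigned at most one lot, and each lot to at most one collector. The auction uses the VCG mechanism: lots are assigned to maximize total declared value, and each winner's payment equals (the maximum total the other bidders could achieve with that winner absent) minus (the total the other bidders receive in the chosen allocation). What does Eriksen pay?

Efficient allocation: Osei→Lot D ($71), Rivera→Lot F ($173), Delgado→Lot B ($157), Eriksen→Lot C ($128); total welfare W = $529.
Eriksen receives Lot C at value $128, so the others get W − 128 = $401.
Without Eriksen: best allocation of the remaining 3 bidders over all 4 lots is Osei→Lot B ($164), Rivera→Lot C ($134), Delgado→Lot F ($136), total $434.
VCG payment = (others' best without Eriksen) − (others' welfare with Eriksen) = 434 − 401 = $33.

Eriksen pays $33.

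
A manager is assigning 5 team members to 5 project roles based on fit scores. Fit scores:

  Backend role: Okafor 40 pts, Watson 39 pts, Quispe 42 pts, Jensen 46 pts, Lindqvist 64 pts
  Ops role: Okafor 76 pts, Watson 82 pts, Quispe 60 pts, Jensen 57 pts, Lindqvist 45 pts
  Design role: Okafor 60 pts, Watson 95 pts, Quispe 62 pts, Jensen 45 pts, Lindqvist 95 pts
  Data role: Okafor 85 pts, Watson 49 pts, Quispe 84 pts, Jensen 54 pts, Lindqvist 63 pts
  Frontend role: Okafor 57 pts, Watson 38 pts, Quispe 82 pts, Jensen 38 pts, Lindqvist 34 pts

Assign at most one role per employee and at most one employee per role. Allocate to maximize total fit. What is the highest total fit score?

Maximum total: 390 pts

This is a one-to-one assignment (maximum-weight bipartite matching).
Optimal: Okafor→Data role (85 pts), Watson→Ops role (82 pts), Quispe→Frontend role (82 pts), Jensen→Backend role (46 pts), Lindqvist→Design role (95 pts) — total 85+82+82+46+95 = 390 pts.
Row-greedy (each employee in turn takes its best remaining role) gives 383 pts, worse by 7.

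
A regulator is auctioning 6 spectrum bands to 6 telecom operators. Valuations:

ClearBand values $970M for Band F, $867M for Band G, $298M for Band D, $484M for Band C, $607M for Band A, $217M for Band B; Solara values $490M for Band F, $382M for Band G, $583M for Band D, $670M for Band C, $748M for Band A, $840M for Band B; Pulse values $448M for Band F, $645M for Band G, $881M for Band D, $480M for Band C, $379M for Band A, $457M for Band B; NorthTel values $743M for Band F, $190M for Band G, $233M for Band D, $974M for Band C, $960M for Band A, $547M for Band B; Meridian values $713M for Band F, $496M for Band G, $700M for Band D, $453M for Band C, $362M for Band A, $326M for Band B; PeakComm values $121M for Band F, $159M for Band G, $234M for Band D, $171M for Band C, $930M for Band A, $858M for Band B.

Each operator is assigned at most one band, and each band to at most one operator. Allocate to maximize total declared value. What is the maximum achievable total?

This is the linear assignment problem.
Optimal: ClearBand→Band G ($867M), Solara→Band B ($840M), Pulse→Band D ($881M), NorthTel→Band C ($974M), Meridian→Band F ($713M), PeakComm→Band A ($930M) — total 867+840+881+974+713+930 = $5205M.
Column-greedy (each band in turn goes to its best remaining operator) gives $5059M, worse by 146.
Swapping NorthTel↔PeakComm (NorthTel→Band A $960M, PeakComm→Band C $171M) loses 773.

Maximum total: $5205M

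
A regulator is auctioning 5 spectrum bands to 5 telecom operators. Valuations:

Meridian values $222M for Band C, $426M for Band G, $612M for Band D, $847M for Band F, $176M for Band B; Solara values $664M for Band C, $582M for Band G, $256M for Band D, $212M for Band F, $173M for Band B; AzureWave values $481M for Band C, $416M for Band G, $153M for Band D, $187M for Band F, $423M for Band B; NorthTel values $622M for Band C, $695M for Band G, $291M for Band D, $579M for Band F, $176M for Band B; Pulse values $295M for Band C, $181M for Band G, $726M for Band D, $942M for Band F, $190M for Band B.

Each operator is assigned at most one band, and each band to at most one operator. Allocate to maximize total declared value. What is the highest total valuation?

This is a one-to-one assignment (maximum-weight bipartite matching).
Optimal: Meridian→Band F ($847M), Solara→Band C ($664M), AzureWave→Band B ($423M), NorthTel→Band G ($695M), Pulse→Band D ($726M) — total 847+664+423+695+726 = $3355M.
Max-entry greedy (repeatedly take the single best remaining cell) gives $3336M, worse by 19.
Every other assignment is strictly worse.

Maximum total: $3355M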